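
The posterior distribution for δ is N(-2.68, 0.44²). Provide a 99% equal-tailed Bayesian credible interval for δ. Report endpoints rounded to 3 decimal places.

[-3.813, -1.547]

The posterior is symmetric, so the 99% equal-tailed interval is δ = -2.68 ± z·0.44 with z = 2.576.
Half-width: 2.576 × 0.44 = 1.133.
-2.68 − 1.133 = -3.813; -2.68 + 1.133 = -1.547.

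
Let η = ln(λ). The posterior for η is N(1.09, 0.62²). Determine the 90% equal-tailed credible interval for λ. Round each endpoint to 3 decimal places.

[1.073, 8.247]

On the log scale the 90% interval is 1.09 ± 1.645 × 0.62 = [0.0702, 2.1098].
Exponentiate: [e^0.0702, e^2.1098] = [1.073, 8.247].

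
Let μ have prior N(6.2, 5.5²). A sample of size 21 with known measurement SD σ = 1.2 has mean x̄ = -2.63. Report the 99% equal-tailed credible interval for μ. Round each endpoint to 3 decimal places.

[-3.284, -1.936]

Posterior precision = 1/5.5² + 21/1.2² = 0.0331 + 14.5833 = 14.6164, so posterior SD = 0.2616.
Posterior mean = (6.2/5.5² + 21·-2.63/1.2²) / 14.6164 = -2.6100.
Interval: -2.6100 ± 2.576 × 0.2616 → [-3.284, -1.936].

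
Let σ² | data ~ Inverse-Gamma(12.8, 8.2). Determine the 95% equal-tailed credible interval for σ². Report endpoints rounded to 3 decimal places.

Inverse-Gamma(12.8, 8.2) quantiles: F⁻¹(0.025) and F⁻¹(0.975).
Equivalently, 1/σ² ~ Gamma(12.8, rate = 8.2); invert its 0.975 and 0.025 quantiles.
Posterior mean ≈ 0.695, SD ≈ 0.211; a Normal approximation gives roughly [0.280, 1.109].
Exact: lower = 0.396; upper = 1.210.

[0.396, 1.210]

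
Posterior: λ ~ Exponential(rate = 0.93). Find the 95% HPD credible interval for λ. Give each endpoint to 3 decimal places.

[0.000, 3.221]

The exponential density is strictly decreasing on [0, ∞), so the HPD interval is anchored at 0: [0, q] with P(λ ≤ q) = 0.95.
q = −ln(1 − 0.95) / 0.93 = 2.9957 / 0.93 = 3.221.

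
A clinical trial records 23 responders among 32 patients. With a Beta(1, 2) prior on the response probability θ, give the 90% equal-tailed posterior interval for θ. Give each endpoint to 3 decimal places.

Posterior: Beta(1+23, 2+9) = Beta(24, 11).
Equal-tailed 90% interval: the 0.05 and 0.95 quantiles of Beta(24, 11).
Posterior mean ≈ 0.686, SD ≈ 0.077; a Normal approximation gives roughly [0.558, 0.813].
Exact: F⁻¹(0.05) = 0.552; F⁻¹(0.95) = 0.807.

[0.552, 0.807]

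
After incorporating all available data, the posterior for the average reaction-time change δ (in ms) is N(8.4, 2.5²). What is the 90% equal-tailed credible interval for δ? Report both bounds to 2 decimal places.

The posterior is symmetric, so the 90% equal-tailed interval is δ = 8.4 ± z·2.5 with z = 1.645.
Half-width: 1.645 × 2.5 = 4.11.
8.4 − 4.11 = 4.29; 8.4 + 4.11 = 12.51.

[4.29, 12.51]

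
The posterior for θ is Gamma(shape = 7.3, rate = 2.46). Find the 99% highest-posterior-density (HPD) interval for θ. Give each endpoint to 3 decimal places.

[0.730, 6.215]

The posterior is unimodal and skewed, so the HPD interval has equal density at both endpoints and is the shortest 99% interval.
Solving f(0.730) = f(6.215) with F(6.215) − F(0.730) = 0.99 gives [0.730, 6.215].
For comparison, the equal-tailed interval is [0.892, 6.547]; the HPD is narrower and shifted toward the mode.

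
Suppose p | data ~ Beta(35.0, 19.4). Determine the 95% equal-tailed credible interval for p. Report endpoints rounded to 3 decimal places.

[0.513, 0.764]

Posterior: Beta(35.0, 19.4).
Equal-tailed 95% interval: the 0.025 and 0.975 quantiles of Beta(35.0, 19.4).
Posterior mean ≈ 0.643, SD ≈ 0.064; a Normal approximation gives roughly [0.517, 0.770].
Exact: F⁻¹(0.025) = 0.513; F⁻¹(0.975) = 0.764.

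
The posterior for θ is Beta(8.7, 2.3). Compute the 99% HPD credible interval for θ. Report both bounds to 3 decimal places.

[0.459, 0.994]

The posterior is unimodal and skewed, so the HPD interval has equal density at both endpoints and is the shortest 99% interval.
Solving f(0.459) = f(0.994) with F(0.994) − F(0.459) = 0.99 gives [0.459, 0.994].
For comparison, the equal-tailed interval is [0.422, 0.983]; the HPD is narrower and shifted toward the mode.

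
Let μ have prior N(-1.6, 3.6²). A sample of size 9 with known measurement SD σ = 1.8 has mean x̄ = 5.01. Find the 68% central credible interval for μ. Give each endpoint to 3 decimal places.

Posterior precision = 1/3.6² + 9/1.8² = 0.0772 + 2.7778 = 2.8549, so posterior SD = 0.5918.
Posterior mean = (-1.6/3.6² + 9·5.01/1.8²) / 2.8549 = 4.8314.
Interval: 4.8314 ± 0.994 × 0.5918 → [4.243, 5.420].

[4.243, 5.420]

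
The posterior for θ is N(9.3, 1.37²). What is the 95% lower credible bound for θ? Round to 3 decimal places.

7.047

Need L with P(θ ≥ L) = 0.95: L = 9.3 − z_{0.05}·1.37.
z = 1.645; L = 9.3 − 1.645 × 1.37 = 7.047.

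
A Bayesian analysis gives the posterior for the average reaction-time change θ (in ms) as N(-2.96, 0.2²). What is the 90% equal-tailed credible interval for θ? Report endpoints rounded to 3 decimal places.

The posterior is symmetric, so the 90% equal-tailed interval is θ = -2.96 ± z·0.2 with z = 1.645.
Half-width: 1.645 × 0.2 = 0.329.
-2.96 − 0.329 = -3.289; -2.96 + 0.329 = -2.631.

[-3.289, -2.631]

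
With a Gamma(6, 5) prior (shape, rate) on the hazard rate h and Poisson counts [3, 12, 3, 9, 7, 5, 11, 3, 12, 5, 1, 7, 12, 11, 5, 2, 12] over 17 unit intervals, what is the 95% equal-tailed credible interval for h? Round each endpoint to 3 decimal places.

Posterior: Gamma(6+120, 5+17) = Gamma(126, 22) (shape, rate).
Equal-tailed 95% interval: Gamma(126, 22) quantiles at 0.025 and 0.975.
Posterior mean ≈ 5.727, SD ≈ 0.510; a Normal approximation gives roughly [4.727, 6.727].
Exact: lower = 4.771; upper = 6.770.

[4.771, 6.770]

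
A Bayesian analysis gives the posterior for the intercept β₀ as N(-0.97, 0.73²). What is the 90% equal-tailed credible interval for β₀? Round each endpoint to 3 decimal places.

The posterior is symmetric, so the 90% equal-tailed interval is β₀ = -0.97 ± z·0.73 with z = 1.645.
Half-width: 1.645 × 0.73 = 1.201.
-0.97 − 1.201 = -2.171; -0.97 + 1.201 = 0.231.

[-2.171, 0.231]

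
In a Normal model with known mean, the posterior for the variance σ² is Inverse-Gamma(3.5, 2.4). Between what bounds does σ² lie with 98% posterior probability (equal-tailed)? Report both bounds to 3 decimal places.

Inverse-Gamma(3.5, 2.4) quantiles: F⁻¹(0.01) and F⁻¹(0.99).
Equivalently, 1/σ² ~ Gamma(3.5, rate = 2.4); invert its 0.99 and 0.01 quantiles.
Posterior mean ≈ 0.960, SD ≈ 0.784; a Normal approximation gives roughly [-0.863, 2.783].
Exact: lower = 0.260; upper = 3.874.

[0.260, 3.874]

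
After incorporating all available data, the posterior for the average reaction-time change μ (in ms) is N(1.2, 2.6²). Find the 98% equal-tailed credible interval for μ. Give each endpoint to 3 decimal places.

The posterior is symmetric, so the 98% equal-tailed interval is μ = 1.2 ± z·2.6 with z = 2.326.
Half-width: 2.326 × 2.6 = 6.049.
1.2 − 6.049 = -4.849; 1.2 + 6.049 = 7.249.

[-4.849, 7.249]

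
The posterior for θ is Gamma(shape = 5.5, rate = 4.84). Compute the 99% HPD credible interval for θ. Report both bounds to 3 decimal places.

[0.197, 2.594]

The posterior is unimodal and skewed, so the HPD interval has equal density at both endpoints and is the shortest 99% interval.
Solving f(0.197) = f(2.594) with F(2.594) − F(0.197) = 0.99 gives [0.197, 2.594].
For comparison, the equal-tailed interval is [0.269, 2.764]; the HPD is narrower and shifted toward the mode.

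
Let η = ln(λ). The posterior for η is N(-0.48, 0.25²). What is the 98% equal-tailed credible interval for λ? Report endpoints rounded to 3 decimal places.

[0.346, 1.107]

On the log scale the 98% interval is -0.48 ± 2.326 × 0.25 = [-1.0616, 0.1016].
Exponentiate: [e^-1.0616, e^0.1016] = [0.346, 1.107].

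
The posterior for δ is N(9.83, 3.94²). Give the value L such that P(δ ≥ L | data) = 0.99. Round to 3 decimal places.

Need L with P(δ ≥ L) = 0.99: L = 9.83 − z_{0.01}·3.94.
z = 2.326; L = 9.83 − 2.326 × 3.94 = 0.664.

0.664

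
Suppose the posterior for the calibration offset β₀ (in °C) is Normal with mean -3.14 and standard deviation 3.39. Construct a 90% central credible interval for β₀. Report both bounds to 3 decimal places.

The posterior is symmetric, so the 90% equal-tailed interval is β₀ = -3.14 ± z·3.39 with z = 1.645.
Half-width: 1.645 × 3.39 = 5.576.
-3.14 − 5.576 = -8.716; -3.14 + 5.576 = 2.436.

[-8.716, 2.436]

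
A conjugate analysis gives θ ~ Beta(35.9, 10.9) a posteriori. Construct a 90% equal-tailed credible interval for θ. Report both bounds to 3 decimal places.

[0.660, 0.861]

Posterior: Beta(35.9, 10.9).
Equal-tailed 90% interval: the 0.05 and 0.95 quantiles of Beta(35.9, 10.9).
Posterior mean ≈ 0.767, SD ≈ 0.061; a Normal approximation gives roughly [0.667, 0.868].
Exact: F⁻¹(0.05) = 0.660; F⁻¹(0.95) = 0.861.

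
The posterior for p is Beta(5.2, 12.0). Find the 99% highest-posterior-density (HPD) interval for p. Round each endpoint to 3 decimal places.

The posterior is unimodal and skewed, so the HPD interval has equal density at both endpoints and is the shortest 99% interval.
Solving f(0.069) = f(0.590) with F(0.590) − F(0.069) = 0.99 gives [0.069, 0.590].
For comparison, the equal-tailed interval is [0.080, 0.606]; the HPD is narrower and shifted toward the mode.

[0.069, 0.590]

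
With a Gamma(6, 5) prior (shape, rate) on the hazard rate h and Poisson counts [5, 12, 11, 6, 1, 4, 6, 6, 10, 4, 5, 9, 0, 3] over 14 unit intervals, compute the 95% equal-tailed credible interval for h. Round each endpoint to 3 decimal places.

[3.715, 5.648]

Posterior: Gamma(6+82, 5+14) = Gamma(88, 19) (shape, rate).
Equal-tailed 95% interval: Gamma(88, 19) quantiles at 0.025 and 0.975.
Posterior mean ≈ 4.632, SD ≈ 0.494; a Normal approximation gives roughly [3.664, 5.599].
Exact: lower = 3.715; upper = 5.648.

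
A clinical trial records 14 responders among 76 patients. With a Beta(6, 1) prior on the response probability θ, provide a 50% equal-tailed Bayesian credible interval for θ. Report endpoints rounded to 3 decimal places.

[0.208, 0.271]

Posterior: Beta(6+14, 1+62) = Beta(20, 63).
Equal-tailed 50% interval: the 0.25 and 0.75 quantiles of Beta(20, 63).
Posterior mean ≈ 0.241, SD ≈ 0.047; a Normal approximation gives roughly [0.209, 0.272].
Exact: F⁻¹(0.25) = 0.208; F⁻¹(0.75) = 0.271.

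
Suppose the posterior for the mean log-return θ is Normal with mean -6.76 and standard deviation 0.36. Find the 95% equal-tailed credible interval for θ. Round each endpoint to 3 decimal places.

The posterior is symmetric, so the 95% equal-tailed interval is θ = -6.76 ± z·0.36 with z = 1.960.
Half-width: 1.960 × 0.36 = 0.706.
-6.76 − 0.706 = -7.466; -6.76 + 0.706 = -6.054.

[-7.466, -6.054]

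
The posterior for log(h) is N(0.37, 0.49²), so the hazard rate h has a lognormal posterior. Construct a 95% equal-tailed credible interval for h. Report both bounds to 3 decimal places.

On the log scale the 95% interval is 0.37 ± 1.960 × 0.49 = [-0.5904, 1.3304].
Exponentiate: [e^-0.5904, e^1.3304] = [0.554, 3.782].

[0.554, 3.782]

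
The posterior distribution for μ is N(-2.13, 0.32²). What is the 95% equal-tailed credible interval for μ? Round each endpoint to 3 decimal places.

[-2.757, -1.503]

The posterior is symmetric, so the 95% equal-tailed interval is μ = -2.13 ± z·0.32 with z = 1.960.
Half-width: 1.960 × 0.32 = 0.627.
-2.13 − 0.627 = -2.757; -2.13 + 0.627 = -1.503.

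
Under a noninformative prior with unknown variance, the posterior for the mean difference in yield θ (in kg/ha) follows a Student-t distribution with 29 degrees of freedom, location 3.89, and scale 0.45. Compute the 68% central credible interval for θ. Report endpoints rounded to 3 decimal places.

The t_29 distribution is symmetric; the 68% interval is 3.89 ± t·0.45 with t_{0.84,29} = 1.012.
Half-width: 1.012 × 0.45 = 0.455.
3.89 − 0.455 = 3.435; 3.89 + 0.455 = 4.345.

[3.435, 4.345]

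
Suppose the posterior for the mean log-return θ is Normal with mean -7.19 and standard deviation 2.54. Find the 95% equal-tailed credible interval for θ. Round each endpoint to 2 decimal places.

The posterior is symmetric, so the 95% equal-tailed interval is θ = -7.19 ± z·2.54 with z = 1.960.
Half-width: 1.960 × 2.54 = 4.98.
-7.19 − 4.98 = -12.17; -7.19 + 4.98 = -2.21.

[-12.17, -2.21]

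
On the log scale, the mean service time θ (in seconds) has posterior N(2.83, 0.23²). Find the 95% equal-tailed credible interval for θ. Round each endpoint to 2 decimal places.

[10.80, 26.60]

On the log scale the 95% interval is 2.83 ± 1.960 × 0.23 = [2.3792, 3.2808].
Exponentiate: [e^2.3792, e^3.2808] = [10.80, 26.60].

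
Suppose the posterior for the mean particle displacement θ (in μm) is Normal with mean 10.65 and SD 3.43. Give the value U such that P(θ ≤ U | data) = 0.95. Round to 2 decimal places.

Need U with P(θ ≤ U) = 0.95: U = 10.65 + z_{0.05}·3.43.
z = 1.645; U = 10.65 + 1.645 × 3.43 = 16.29.

16.29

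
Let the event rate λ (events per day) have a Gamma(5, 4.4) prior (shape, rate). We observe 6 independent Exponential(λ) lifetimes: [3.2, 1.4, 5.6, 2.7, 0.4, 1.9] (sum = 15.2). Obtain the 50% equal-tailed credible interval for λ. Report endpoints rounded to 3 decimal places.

[0.440, 0.664]

Posterior: Gamma(5+6, 4.4+15.2) = Gamma(11, 19.6) (shape, rate).
Equal-tailed 50% interval: Gamma(11, 19.6) quantiles at 0.25 and 0.75.
Posterior mean ≈ 0.561, SD ≈ 0.169; a Normal approximation gives roughly [0.447, 0.675].
Exact: lower = 0.440; upper = 0.664.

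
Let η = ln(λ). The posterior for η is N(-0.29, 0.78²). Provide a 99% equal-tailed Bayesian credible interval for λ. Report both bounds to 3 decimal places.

On the log scale the 99% interval is -0.29 ± 2.576 × 0.78 = [-2.2991, 1.7191].
Exponentiate: [e^-2.2991, e^1.7191] = [0.100, 5.580].

[0.100, 5.580]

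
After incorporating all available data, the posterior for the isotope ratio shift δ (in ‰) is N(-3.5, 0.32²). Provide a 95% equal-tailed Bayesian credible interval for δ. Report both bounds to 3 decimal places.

[-4.127, -2.873]

The posterior is symmetric, so the 95% equal-tailed interval is δ = -3.5 ± z·0.32 with z = 1.960.
Half-width: 1.960 × 0.32 = 0.627.
-3.5 − 0.627 = -4.127; -3.5 + 0.627 = -2.873.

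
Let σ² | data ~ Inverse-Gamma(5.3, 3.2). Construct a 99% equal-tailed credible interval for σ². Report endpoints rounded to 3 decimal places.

[0.245, 2.643]

Inverse-Gamma(5.3, 3.2) quantiles: F⁻¹(0.005) and F⁻¹(0.995).
Equivalently, 1/σ² ~ Gamma(5.3, rate = 3.2); invert its 0.995 and 0.005 quantiles.
Posterior mean ≈ 0.744, SD ≈ 0.410; a Normal approximation gives roughly [-0.311, 1.799].
Exact: lower = 0.245; upper = 2.643.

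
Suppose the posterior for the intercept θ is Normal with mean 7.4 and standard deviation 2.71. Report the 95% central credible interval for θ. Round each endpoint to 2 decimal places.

[2.09, 12.71]

The posterior is symmetric, so the 95% equal-tailed interval is θ = 7.4 ± z·2.71 with z = 1.960.
Half-width: 1.960 × 2.71 = 5.31.
7.4 − 5.31 = 2.09; 7.4 + 5.31 = 12.71.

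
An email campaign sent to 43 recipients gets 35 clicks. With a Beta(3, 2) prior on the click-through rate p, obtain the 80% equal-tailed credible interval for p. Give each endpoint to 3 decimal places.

[0.715, 0.863]

Posterior: Beta(3+35, 2+8) = Beta(38, 10).
Equal-tailed 80% interval: the 0.1 and 0.9 quantiles of Beta(38, 10).
Posterior mean ≈ 0.792, SD ≈ 0.058; a Normal approximation gives roughly [0.717, 0.866].
Exact: F⁻¹(0.1) = 0.715; F⁻¹(0.9) = 0.863.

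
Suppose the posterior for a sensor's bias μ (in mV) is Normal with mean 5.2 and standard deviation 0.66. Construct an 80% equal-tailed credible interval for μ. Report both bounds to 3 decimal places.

The posterior is symmetric, so the 80% equal-tailed interval is μ = 5.2 ± z·0.66 with z = 1.282.
Half-width: 1.282 × 0.66 = 0.846.
5.2 − 0.846 = 4.354; 5.2 + 0.846 = 6.046.

[4.354, 6.046]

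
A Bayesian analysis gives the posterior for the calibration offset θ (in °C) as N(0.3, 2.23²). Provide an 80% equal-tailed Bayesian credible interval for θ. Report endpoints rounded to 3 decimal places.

The posterior is symmetric, so the 80% equal-tailed interval is θ = 0.3 ± z·2.23 with z = 1.282.
Half-width: 1.282 × 2.23 = 2.858.
0.3 − 2.858 = -2.558; 0.3 + 2.858 = 3.158.

[-2.558, 3.158]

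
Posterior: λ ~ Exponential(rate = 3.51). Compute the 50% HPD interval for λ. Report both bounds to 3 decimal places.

[0.000, 0.197]

The exponential density is strictly decreasing on [0, ∞), so the HPD interval is anchored at 0: [0, q] with P(λ ≤ q) = 0.50.
q = −ln(1 − 0.50) / 3.51 = 0.6931 / 3.51 = 0.197.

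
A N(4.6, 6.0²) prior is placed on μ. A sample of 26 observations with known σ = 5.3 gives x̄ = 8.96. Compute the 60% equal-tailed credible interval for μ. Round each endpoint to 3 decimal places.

[7.971, 9.695]

Posterior precision = 1/6.0² + 26/5.3² = 0.0278 + 0.9256 = 0.9534, so posterior SD = 1.0242.
Posterior mean = (4.6/6.0² + 26·8.96/5.3²) / 0.9534 = 8.8330.
Interval: 8.8330 ± 0.842 × 1.0242 → [7.971, 9.695].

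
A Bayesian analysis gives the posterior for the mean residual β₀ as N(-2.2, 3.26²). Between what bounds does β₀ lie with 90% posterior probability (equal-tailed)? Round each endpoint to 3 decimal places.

[-7.562, 3.162]

The posterior is symmetric, so the 90% equal-tailed interval is β₀ = -2.2 ± z·3.26 with z = 1.645.
Half-width: 1.645 × 3.26 = 5.362.
-2.2 − 5.362 = -7.562; -2.2 + 5.362 = 3.162.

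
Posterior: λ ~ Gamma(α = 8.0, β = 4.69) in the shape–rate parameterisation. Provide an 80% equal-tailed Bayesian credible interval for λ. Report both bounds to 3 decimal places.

[0.993, 2.510]

Posterior: Gamma(shape 8.0, rate 4.69).
Equal-tailed 80% interval: Gamma(8.0, 4.69) quantiles at 0.1 and 0.9.
Posterior mean ≈ 1.706, SD ≈ 0.603; a Normal approximation gives roughly [0.933, 2.479].
Exact: lower = 0.993; upper = 2.510.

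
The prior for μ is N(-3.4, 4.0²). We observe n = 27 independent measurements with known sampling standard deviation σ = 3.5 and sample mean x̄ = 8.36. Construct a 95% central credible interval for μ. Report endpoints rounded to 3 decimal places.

[6.734, 9.338]

Posterior precision = 1/4.0² + 27/3.5² = 0.0625 + 2.2041 = 2.2666, so posterior SD = 0.6642.
Posterior mean = (-3.4/4.0² + 27·8.36/3.5²) / 2.2666 = 8.0357.
Interval: 8.0357 ± 1.960 × 0.6642 → [6.734, 9.338].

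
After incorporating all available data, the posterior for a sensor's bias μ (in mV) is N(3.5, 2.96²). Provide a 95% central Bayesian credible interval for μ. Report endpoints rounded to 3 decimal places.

The posterior is symmetric, so the 95% equal-tailed interval is μ = 3.5 ± z·2.96 with z = 1.960.
Half-width: 1.960 × 2.96 = 5.801.
3.5 − 5.801 = -2.301; 3.5 + 5.801 = 9.301.

[-2.301, 9.301]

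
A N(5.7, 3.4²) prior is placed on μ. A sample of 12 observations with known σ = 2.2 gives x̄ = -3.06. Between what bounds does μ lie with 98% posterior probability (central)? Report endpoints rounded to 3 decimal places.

[-4.217, -1.312]

Posterior precision = 1/3.4² + 12/2.2² = 0.0865 + 2.4793 = 2.5658, so posterior SD = 0.6243.
Posterior mean = (5.7/3.4² + 12·-3.06/2.2²) / 2.5658 = -2.7647.
Interval: -2.7647 ± 2.326 × 0.6243 → [-4.217, -1.312].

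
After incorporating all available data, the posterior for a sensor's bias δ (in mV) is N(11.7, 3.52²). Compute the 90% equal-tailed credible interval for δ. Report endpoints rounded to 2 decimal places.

[5.91, 17.49]

The posterior is symmetric, so the 90% equal-tailed interval is δ = 11.7 ± z·3.52 with z = 1.645.
Half-width: 1.645 × 3.52 = 5.79.
11.7 − 5.79 = 5.91; 11.7 + 5.79 = 17.49.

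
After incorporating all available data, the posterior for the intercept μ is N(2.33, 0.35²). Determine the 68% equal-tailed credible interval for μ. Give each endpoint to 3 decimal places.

The posterior is symmetric, so the 68% equal-tailed interval is μ = 2.33 ± z·0.35 with z = 0.994.
Half-width: 0.994 × 0.35 = 0.348.
2.33 − 0.348 = 1.982; 2.33 + 0.348 = 2.678.

[1.982, 2.678]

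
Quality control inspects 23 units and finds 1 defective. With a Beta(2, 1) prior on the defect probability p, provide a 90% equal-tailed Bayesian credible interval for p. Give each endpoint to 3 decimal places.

[0.034, 0.231]

Posterior: Beta(2+1, 1+22) = Beta(3, 23).
Equal-tailed 90% interval: the 0.05 and 0.95 quantiles of Beta(3, 23).
Posterior mean ≈ 0.115, SD ≈ 0.061; a Normal approximation gives roughly [0.014, 0.217].
Exact: F⁻¹(0.05) = 0.034; F⁻¹(0.95) = 0.231.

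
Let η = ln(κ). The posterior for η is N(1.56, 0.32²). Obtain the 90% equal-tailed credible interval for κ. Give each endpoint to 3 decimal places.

[2.811, 8.055]

On the log scale the 90% interval is 1.56 ± 1.645 × 0.32 = [1.0336, 2.0864].
Exponentiate: [e^1.0336, e^2.0864] = [2.811, 8.055].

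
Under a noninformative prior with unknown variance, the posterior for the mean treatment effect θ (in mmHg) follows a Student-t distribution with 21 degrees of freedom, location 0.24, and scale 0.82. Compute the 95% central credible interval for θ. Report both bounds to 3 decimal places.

The t_21 distribution is symmetric; the 95% interval is 0.24 ± t·0.82 with t_{0.975,21} = 2.080.
Half-width: 2.080 × 0.82 = 1.705.
0.24 − 1.705 = -1.465; 0.24 + 1.705 = 1.945.

[-1.465, 1.945]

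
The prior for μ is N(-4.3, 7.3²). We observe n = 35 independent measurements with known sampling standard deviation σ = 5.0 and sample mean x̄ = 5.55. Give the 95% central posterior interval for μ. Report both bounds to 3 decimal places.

[3.774, 7.065]

Posterior precision = 1/7.3² + 35/5.0² = 0.0188 + 1.4000 = 1.4188, so posterior SD = 0.8395.
Posterior mean = (-4.3/7.3² + 35·5.55/5.0²) / 1.4188 = 5.4197.
Interval: 5.4197 ± 1.960 × 0.8395 → [3.774, 7.065].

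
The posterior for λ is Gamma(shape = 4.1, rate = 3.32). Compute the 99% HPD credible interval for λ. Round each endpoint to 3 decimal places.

The posterior is unimodal and skewed, so the HPD interval has equal density at both endpoints and is the shortest 99% interval.
Solving f(0.128) = f(3.106) with F(3.106) − F(0.128) = 0.99 gives [0.128, 3.106].
For comparison, the equal-tailed interval is [0.214, 3.356]; the HPD is narrower and shifted toward the mode.

[0.128, 3.106]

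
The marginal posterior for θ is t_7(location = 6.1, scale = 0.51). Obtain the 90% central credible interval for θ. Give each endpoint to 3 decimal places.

The t_7 distribution is symmetric; the 90% interval is 6.1 ± t·0.51 with t_{0.95,7} = 1.895.
Half-width: 1.895 × 0.51 = 0.966.
6.1 − 0.966 = 5.134; 6.1 + 0.966 = 7.066.

[5.134, 7.066]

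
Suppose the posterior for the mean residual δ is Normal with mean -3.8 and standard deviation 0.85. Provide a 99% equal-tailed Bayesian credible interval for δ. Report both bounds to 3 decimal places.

The posterior is symmetric, so the 99% equal-tailed interval is δ = -3.8 ± z·0.85 with z = 2.576.
Half-width: 2.576 × 0.85 = 2.189.
-3.8 − 2.189 = -5.989; -3.8 + 2.189 = -1.611.

[-5.989, -1.611]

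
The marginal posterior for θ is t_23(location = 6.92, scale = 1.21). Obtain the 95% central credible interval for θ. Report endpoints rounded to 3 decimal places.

The t_23 distribution is symmetric; the 95% interval is 6.92 ± t·1.21 with t_{0.975,23} = 2.069.
Half-width: 2.069 × 1.21 = 2.503.
6.92 − 2.503 = 4.417; 6.92 + 2.503 = 9.423.

[4.417, 9.423]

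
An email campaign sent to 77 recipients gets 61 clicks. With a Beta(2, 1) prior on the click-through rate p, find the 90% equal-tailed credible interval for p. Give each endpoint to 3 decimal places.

[0.709, 0.858]

Posterior: Beta(2+61, 1+16) = Beta(63, 17).
Equal-tailed 90% interval: the 0.05 and 0.95 quantiles of Beta(63, 17).
Posterior mean ≈ 0.787, SD ≈ 0.045; a Normal approximation gives roughly [0.713, 0.862].
Exact: F⁻¹(0.05) = 0.709; F⁻¹(0.95) = 0.858.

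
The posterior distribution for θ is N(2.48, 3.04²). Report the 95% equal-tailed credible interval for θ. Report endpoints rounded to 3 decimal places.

The posterior is symmetric, so the 95% equal-tailed interval is θ = 2.48 ± z·3.04 with z = 1.960.
Half-width: 1.960 × 3.04 = 5.958.
2.48 − 5.958 = -3.478; 2.48 + 5.958 = 8.438.

[-3.478, 8.438]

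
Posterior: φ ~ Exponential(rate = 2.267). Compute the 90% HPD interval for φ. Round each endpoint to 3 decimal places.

[0.000, 1.016]

The exponential density is strictly decreasing on [0, ∞), so the HPD interval is anchored at 0: [0, q] with P(φ ≤ q) = 0.90.
q = −ln(1 − 0.90) / 2.267 = 2.3026 / 2.267 = 1.016.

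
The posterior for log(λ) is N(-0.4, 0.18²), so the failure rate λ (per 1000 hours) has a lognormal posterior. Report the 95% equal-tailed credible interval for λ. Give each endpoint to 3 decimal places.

[0.471, 0.954]

On the log scale the 95% interval is -0.4 ± 1.960 × 0.18 = [-0.7528, -0.0472].
Exponentiate: [e^-0.7528, e^-0.0472] = [0.471, 0.954].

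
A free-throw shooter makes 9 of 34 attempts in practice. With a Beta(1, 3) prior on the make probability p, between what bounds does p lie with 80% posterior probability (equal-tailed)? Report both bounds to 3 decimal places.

[0.175, 0.357]

Posterior: Beta(1+9, 3+25) = Beta(10, 28).
Equal-tailed 80% interval: the 0.1 and 0.9 quantiles of Beta(10, 28).
Posterior mean ≈ 0.263, SD ≈ 0.071; a Normal approximation gives roughly [0.173, 0.354].
Exact: F⁻¹(0.1) = 0.175; F⁻¹(0.9) = 0.357.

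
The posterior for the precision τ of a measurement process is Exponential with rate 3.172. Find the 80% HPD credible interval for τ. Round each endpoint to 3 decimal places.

The exponential density is strictly decreasing on [0, ∞), so the HPD interval is anchored at 0: [0, q] with P(τ ≤ q) = 0.80.
q = −ln(1 − 0.80) / 3.172 = 1.6094 / 3.172 = 0.507.

[0.000, 0.507]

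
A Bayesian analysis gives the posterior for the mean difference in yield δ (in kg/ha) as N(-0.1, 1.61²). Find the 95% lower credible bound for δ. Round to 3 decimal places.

Need L with P(δ ≥ L) = 0.95: L = -0.1 − z_{0.05}·1.61.
z = 1.645; L = -0.1 − 1.645 × 1.61 = -2.748.

-2.748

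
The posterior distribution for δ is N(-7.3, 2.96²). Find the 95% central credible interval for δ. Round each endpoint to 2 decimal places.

The posterior is symmetric, so the 95% equal-tailed interval is δ = -7.3 ± z·2.96 with z = 1.960.
Half-width: 1.960 × 2.96 = 5.80.
-7.3 − 5.80 = -13.10; -7.3 + 5.80 = -1.50.

[-13.10, -1.50]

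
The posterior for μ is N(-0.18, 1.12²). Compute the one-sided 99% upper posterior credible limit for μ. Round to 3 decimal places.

Need U with P(μ ≤ U) = 0.99: U = -0.18 + z_{0.01}·1.12.
z = 2.326; U = -0.18 + 2.326 × 1.12 = 2.426.

2.426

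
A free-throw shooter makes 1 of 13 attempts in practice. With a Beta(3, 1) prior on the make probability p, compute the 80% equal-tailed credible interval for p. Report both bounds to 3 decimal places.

Posterior: Beta(3+1, 1+12) = Beta(4, 13).
Equal-tailed 80% interval: the 0.1 and 0.9 quantiles of Beta(4, 13).
Posterior mean ≈ 0.235, SD ≈ 0.100; a Normal approximation gives roughly [0.107, 0.363].
Exact: F⁻¹(0.1) = 0.114; F⁻¹(0.9) = 0.371.

[0.114, 0.371]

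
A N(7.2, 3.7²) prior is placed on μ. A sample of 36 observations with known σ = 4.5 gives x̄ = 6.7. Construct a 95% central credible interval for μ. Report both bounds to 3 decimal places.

Posterior precision = 1/3.7² + 36/4.5² = 0.0730 + 1.7778 = 1.8508, so posterior SD = 0.7351.
Posterior mean = (7.2/3.7² + 36·6.7/4.5²) / 1.8508 = 6.7197.
Interval: 6.7197 ± 1.960 × 0.7351 → [5.279, 8.160].

[5.279, 8.160]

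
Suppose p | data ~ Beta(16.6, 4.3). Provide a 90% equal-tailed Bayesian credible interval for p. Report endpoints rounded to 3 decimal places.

[0.637, 0.919]

Posterior: Beta(16.6, 4.3).
Equal-tailed 90% interval: the 0.05 and 0.95 quantiles of Beta(16.6, 4.3).
Posterior mean ≈ 0.794, SD ≈ 0.086; a Normal approximation gives roughly [0.652, 0.936].
Exact: F⁻¹(0.05) = 0.637; F⁻¹(0.95) = 0.919.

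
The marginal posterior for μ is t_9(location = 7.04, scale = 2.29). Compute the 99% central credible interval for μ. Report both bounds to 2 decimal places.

[-0.40, 14.48]

The t_9 distribution is symmetric; the 99% interval is 7.04 ± t·2.29 with t_{0.995,9} = 3.250.
Half-width: 3.250 × 2.29 = 7.44.
7.04 − 7.44 = -0.40; 7.04 + 7.44 = 14.48.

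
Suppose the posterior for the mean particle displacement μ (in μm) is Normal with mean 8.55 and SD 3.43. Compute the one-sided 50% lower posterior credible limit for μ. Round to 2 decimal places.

8.55

Need L with P(μ ≥ L) = 0.50: L = 8.55 − z_{0.5}·3.43.
z = 0.000; L = 8.55 − 0.000 × 3.43 = 8.55.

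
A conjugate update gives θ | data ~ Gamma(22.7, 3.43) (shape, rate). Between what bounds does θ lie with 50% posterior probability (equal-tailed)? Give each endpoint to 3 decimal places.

[5.636, 7.495]

Posterior: Gamma(shape 22.7, rate 3.43).
Equal-tailed 50% interval: Gamma(22.7, 3.43) quantiles at 0.25 and 0.75.
Posterior mean ≈ 6.618, SD ≈ 1.389; a Normal approximation gives roughly [5.681, 7.555].
Exact: lower = 5.636; upper = 7.495.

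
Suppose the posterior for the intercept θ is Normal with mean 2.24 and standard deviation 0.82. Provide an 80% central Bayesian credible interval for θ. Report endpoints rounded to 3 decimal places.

[1.189, 3.291]

The posterior is symmetric, so the 80% equal-tailed interval is θ = 2.24 ± z·0.82 with z = 1.282.
Half-width: 1.282 × 0.82 = 1.051.
2.24 − 1.051 = 1.189; 2.24 + 1.051 = 3.291.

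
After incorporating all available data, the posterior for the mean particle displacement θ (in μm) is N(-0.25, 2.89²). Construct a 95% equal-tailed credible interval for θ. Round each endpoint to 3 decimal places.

[-5.914, 5.414]

The posterior is symmetric, so the 95% equal-tailed interval is θ = -0.25 ± z·2.89 with z = 1.960.
Half-width: 1.960 × 2.89 = 5.664.
-0.25 − 5.664 = -5.914; -0.25 + 5.664 = 5.414.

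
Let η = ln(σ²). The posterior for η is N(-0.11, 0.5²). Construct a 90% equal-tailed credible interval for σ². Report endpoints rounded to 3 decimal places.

[0.394, 2.039]

On the log scale the 90% interval is -0.11 ± 1.645 × 0.5 = [-0.9324, 0.7124].
Exponentiate: [e^-0.9324, e^0.7124] = [0.394, 2.039].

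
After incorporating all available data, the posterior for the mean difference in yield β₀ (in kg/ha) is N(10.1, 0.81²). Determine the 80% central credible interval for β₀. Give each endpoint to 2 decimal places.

[9.06, 11.14]

The posterior is symmetric, so the 80% equal-tailed interval is β₀ = 10.1 ± z·0.81 with z = 1.282.
Half-width: 1.282 × 0.81 = 1.04.
10.1 − 1.04 = 9.06; 10.1 + 1.04 = 11.14.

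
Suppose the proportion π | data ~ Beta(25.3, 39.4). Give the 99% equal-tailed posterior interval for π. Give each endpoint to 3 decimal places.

[0.244, 0.550]

Posterior: Beta(25.3, 39.4).
Equal-tailed 99% interval: the 0.005 and 0.995 quantiles of Beta(25.3, 39.4).
Posterior mean ≈ 0.391, SD ≈ 0.060; a Normal approximation gives roughly [0.236, 0.546].
Exact: F⁻¹(0.005) = 0.244; F⁻¹(0.995) = 0.550.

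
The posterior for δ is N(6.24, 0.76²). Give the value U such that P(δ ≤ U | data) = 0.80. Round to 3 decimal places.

Need U with P(δ ≤ U) = 0.80: U = 6.24 + z_{0.2}·0.76.
z = 0.842; U = 6.24 + 0.842 × 0.76 = 6.880.

6.880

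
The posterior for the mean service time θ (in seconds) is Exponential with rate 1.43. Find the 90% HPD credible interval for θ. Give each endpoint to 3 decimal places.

[0.000, 1.610]

The exponential density is strictly decreasing on [0, ∞), so the HPD interval is anchored at 0: [0, q] with P(θ ≤ q) = 0.90.
q = −ln(1 − 0.90) / 1.43 = 2.3026 / 1.43 = 1.610.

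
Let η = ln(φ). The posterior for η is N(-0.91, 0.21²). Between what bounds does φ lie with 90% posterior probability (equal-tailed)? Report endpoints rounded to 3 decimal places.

[0.285, 0.569]

On the log scale the 90% interval is -0.91 ± 1.645 × 0.21 = [-1.2554, -0.5646].
Exponentiate: [e^-1.2554, e^-0.5646] = [0.285, 0.569].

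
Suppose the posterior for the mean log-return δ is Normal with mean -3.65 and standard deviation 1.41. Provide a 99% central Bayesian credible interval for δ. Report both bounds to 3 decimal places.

[-7.282, -0.018]

The posterior is symmetric, so the 99% equal-tailed interval is δ = -3.65 ± z·1.41 with z = 2.576.
Half-width: 2.576 × 1.41 = 3.632.
-3.65 − 3.632 = -7.282; -3.65 + 3.632 = -0.018.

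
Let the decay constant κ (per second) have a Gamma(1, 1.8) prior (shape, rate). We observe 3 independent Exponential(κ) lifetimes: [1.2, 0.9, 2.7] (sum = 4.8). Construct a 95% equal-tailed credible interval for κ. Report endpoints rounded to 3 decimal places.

Posterior: Gamma(1+3, 1.8+4.8) = Gamma(4, 6.6) (shape, rate).
Equal-tailed 95% interval: Gamma(4, 6.6) quantiles at 0.025 and 0.975.
Posterior mean ≈ 0.606, SD ≈ 0.303; a Normal approximation gives roughly [0.012, 1.200].
Exact: lower = 0.165; upper = 1.328.

[0.165, 1.328]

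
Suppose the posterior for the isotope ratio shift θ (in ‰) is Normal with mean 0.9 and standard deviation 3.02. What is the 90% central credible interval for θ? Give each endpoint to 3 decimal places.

[-4.067, 5.867]

The posterior is symmetric, so the 90% equal-tailed interval is θ = 0.9 ± z·3.02 with z = 1.645.
Half-width: 1.645 × 3.02 = 4.967.
0.9 − 4.967 = -4.067; 0.9 + 4.967 = 5.867.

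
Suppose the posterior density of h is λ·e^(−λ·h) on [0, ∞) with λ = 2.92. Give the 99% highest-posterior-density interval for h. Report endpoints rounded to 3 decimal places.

The exponential density is strictly decreasing on [0, ∞), so the HPD interval is anchored at 0: [0, q] with P(h ≤ q) = 0.99.
q = −ln(1 − 0.99) / 2.92 = 4.6052 / 2.92 = 1.577.

[0.000, 1.577]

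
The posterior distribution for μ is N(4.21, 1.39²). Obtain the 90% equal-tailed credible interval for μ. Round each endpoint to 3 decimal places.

The posterior is symmetric, so the 90% equal-tailed interval is μ = 4.21 ± z·1.39 with z = 1.645.
Half-width: 1.645 × 1.39 = 2.286.
4.21 − 2.286 = 1.924; 4.21 + 2.286 = 6.496.

[1.924, 6.496]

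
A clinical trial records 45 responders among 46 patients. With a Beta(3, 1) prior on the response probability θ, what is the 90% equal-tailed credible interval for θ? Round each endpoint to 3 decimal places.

[0.907, 0.993]

Posterior: Beta(3+45, 1+1) = Beta(48, 2).
Equal-tailed 90% interval: the 0.05 and 0.95 quantiles of Beta(48, 2).
Posterior mean ≈ 0.960, SD ≈ 0.027; a Normal approximation gives roughly [0.915, 1.005].
Exact: F⁻¹(0.05) = 0.907; F⁻¹(0.95) = 0.993.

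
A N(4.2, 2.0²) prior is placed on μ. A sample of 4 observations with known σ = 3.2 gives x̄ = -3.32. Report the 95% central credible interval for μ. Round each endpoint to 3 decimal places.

[-2.834, 2.063]

Posterior precision = 1/2.0² + 4/3.2² = 0.2500 + 0.3906 = 0.6406, so posterior SD = 1.2494.
Posterior mean = (4.2/2.0² + 4·-3.32/3.2²) / 0.6406 = -0.3854.
Interval: -0.3854 ± 1.960 × 1.2494 → [-2.834, 2.063].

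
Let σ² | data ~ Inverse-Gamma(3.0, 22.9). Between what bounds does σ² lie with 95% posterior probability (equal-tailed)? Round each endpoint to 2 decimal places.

Inverse-Gamma(3.0, 22.9) quantiles: F⁻¹(0.025) and F⁻¹(0.975).
Equivalently, 1/σ² ~ Gamma(3.0, rate = 22.9); invert its 0.975 and 0.025 quantiles.
Posterior mean ≈ 11.45, SD ≈ 11.45; a Normal approximation gives roughly [-10.99, 33.89].
Exact: lower = 3.17; upper = 37.01.

[3.17, 37.01]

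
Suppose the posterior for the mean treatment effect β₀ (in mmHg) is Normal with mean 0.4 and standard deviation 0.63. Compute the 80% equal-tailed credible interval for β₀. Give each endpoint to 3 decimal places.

The posterior is symmetric, so the 80% equal-tailed interval is β₀ = 0.4 ± z·0.63 with z = 1.282.
Half-width: 1.282 × 0.63 = 0.807.
0.4 − 0.807 = -0.407; 0.4 + 0.807 = 1.207.

[-0.407, 1.207]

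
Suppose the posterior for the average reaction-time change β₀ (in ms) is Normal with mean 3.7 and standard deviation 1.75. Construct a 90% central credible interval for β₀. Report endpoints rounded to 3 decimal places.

[0.822, 6.578]

The posterior is symmetric, so the 90% equal-tailed interval is β₀ = 3.7 ± z·1.75 with z = 1.645.
Half-width: 1.645 × 1.75 = 2.878.
3.7 − 2.878 = 0.822; 3.7 + 2.878 = 6.578.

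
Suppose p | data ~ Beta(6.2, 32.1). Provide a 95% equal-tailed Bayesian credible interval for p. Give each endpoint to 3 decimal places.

[0.065, 0.292]

Posterior: Beta(6.2, 32.1).
Equal-tailed 95% interval: the 0.025 and 0.975 quantiles of Beta(6.2, 32.1).
Posterior mean ≈ 0.162, SD ≈ 0.059; a Normal approximation gives roughly [0.047, 0.277].
Exact: F⁻¹(0.025) = 0.065; F⁻¹(0.975) = 0.292.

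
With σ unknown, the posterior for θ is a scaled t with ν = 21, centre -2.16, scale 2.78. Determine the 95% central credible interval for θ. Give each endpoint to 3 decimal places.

[-7.941, 3.621]

The t_21 distribution is symmetric; the 95% interval is -2.16 ± t·2.78 with t_{0.975,21} = 2.080.
Half-width: 2.080 × 2.78 = 5.781.
-2.16 − 5.781 = -7.941; -2.16 + 5.781 = 3.621.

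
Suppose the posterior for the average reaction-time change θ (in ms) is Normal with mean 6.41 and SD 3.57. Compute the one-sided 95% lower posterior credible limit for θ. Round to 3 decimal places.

Need L with P(θ ≥ L) = 0.95: L = 6.41 − z_{0.05}·3.57.
z = 1.645; L = 6.41 − 1.645 × 3.57 = 0.538.

0.538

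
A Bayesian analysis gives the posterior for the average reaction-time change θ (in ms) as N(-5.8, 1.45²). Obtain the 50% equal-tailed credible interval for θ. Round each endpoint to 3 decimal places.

[-6.778, -4.822]

The posterior is symmetric, so the 50% equal-tailed interval is θ = -5.8 ± z·1.45 with z = 0.674.
Half-width: 0.674 × 1.45 = 0.978.
-5.8 − 0.978 = -6.778; -5.8 + 0.978 = -4.822.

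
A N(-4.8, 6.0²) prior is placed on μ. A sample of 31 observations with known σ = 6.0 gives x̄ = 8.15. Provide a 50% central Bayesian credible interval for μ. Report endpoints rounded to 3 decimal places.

Posterior precision = 1/6.0² + 31/6.0² = 0.0278 + 0.8611 = 0.8889, so posterior SD = 1.0607.
Posterior mean = (-4.8/6.0² + 31·8.15/6.0²) / 0.8889 = 7.7453.
Interval: 7.7453 ± 0.674 × 1.0607 → [7.030, 8.461].

[7.030, 8.461]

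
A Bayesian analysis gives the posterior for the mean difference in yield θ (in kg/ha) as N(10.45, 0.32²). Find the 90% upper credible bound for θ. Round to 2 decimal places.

10.86

Need U with P(θ ≤ U) = 0.90: U = 10.45 + z_{0.1}·0.32.
z = 1.282; U = 10.45 + 1.282 × 0.32 = 10.86.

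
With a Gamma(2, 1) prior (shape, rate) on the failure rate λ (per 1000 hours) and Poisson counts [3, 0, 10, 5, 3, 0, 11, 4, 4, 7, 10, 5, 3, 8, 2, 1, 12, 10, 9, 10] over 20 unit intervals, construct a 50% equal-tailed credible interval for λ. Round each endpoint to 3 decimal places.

[5.308, 6.008]

Posterior: Gamma(2+117, 1+20) = Gamma(119, 21) (shape, rate).
Equal-tailed 50% interval: Gamma(119, 21) quantiles at 0.25 and 0.75.
Posterior mean ≈ 5.667, SD ≈ 0.519; a Normal approximation gives roughly [5.316, 6.017].
Exact: lower = 5.308; upper = 6.008.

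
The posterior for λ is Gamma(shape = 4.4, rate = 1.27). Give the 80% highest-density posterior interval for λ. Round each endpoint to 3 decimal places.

[1.194, 5.060]

The posterior is unimodal and skewed, so the HPD interval has equal density at both endpoints and is the shortest 80% interval.
Solving f(1.194) = f(5.060) with F(5.060) − F(1.194) = 0.80 gives [1.194, 5.060].
For comparison, the equal-tailed interval is [1.587, 5.677]; the HPD is narrower and shifted toward the mode.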